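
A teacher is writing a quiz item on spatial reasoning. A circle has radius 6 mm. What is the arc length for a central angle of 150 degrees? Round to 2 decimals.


Shape: circular arc
Radius r = 6 mm, Angle = 150 degrees
Formula: L = (angle/360) * 2 * pi * r
2 * pi * r = 12 * pi
L = (150/360) * 12 * pi
L = 5 * pi
L = 15.71
15.71 mm


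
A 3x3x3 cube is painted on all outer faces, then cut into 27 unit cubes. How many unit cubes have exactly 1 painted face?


Large cube: 3 x 3 x 3, cut into unit cubes.
n = 3, so n - 2 = 1
Cubes with 1 painted face lie in the interior of each face.
A cube has 6 faces; each contributes (n - 2)^2 = 1 such cubes.
Count = 6 * 1 = 6
6 unit cubes


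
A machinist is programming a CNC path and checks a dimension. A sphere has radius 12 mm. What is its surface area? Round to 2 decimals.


Shape: sphere
Radius r = 12 mm
Formula: SA = 4 * pi * r^2
r^2 = 144
SA = 4 * pi * 144
SA = 576 * pi
SA = 1809.56
1809.56 mm^2


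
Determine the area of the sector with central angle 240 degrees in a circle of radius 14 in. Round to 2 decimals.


Shape: circular sector
Radius r = 14 in, Angle = 240 degrees
Formula: A = (angle/360) * pi * r^2
r^2 = 196
Fraction of circle = 240/360
A = (240/360) * pi * 196
A = 130.666667 * pi
A = 410.5
410.5 in^2


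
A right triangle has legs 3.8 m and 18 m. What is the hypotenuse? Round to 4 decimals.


Shape: right triangle
Legs a = 3.8 m, b = 18 m
Formula: c = sqrt(a^2 + b^2)
a^2 = 14.44, b^2 = 324
a^2 + b^2 = 338.44
c = sqrt(338.44)
c = 18.3967
18.3967 m


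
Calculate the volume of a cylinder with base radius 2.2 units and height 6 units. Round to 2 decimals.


Shape: cylinder
Radius r = 2.2 units, Height h = 6 units
Formula: V = pi * r^2 * h
r^2 = 4.84
V = pi * 4.84 * 6
V = 29.04 * pi
V = 91.23
91.23 units^3


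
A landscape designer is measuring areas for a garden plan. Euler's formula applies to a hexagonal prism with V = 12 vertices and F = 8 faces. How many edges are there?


Polyhedron: hexagonal prism
Euler's formula for convex polyhedra: V - E + F = 2
Given: V = 12 vertices and F = 8 faces
Solve for E:
E = V + F - 2 = 12 + 8 - 2 = 18
18 edges


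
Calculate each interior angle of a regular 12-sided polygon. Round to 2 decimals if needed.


Shape: regular dodecagon (12 sides)
Formula: interior angle = (n - 2) * 180 / n
(n - 2) = 10
(n - 2) * 180 = 1800
angle = 1800 / 12
angle = 150
150 degrees


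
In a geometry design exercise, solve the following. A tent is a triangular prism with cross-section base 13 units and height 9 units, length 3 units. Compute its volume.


Shape: triangular prism
Triangle base = 13 units, triangle height = 9 units, prism length L = 3 units
Formula: V = (1/2 * b * h_tri) * L
Cross-section area = 0.5 * 13 * 9 = 58.5
V = 58.5 * 3
V = 175.5
175.5 units^3


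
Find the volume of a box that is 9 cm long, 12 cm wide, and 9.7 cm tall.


Shape: rectangular prism
l = 9 cm, w = 12 cm, h = 9.7 cm
Formula: V = l * w * h
V = 9 * 12 * 9.7
V = 108 * 9.7
V = 1047.6
1047.6 cm^3


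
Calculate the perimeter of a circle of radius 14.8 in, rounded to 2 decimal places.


Shape: circle
Radius r = 14.8 in
Formula: C = 2 * pi * r
C = 2 * pi * 14.8
C = 29.6 * pi
C = 92.99
92.99 in


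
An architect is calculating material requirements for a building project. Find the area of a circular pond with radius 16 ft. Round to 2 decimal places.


Shape: circle
Radius r = 16 ft
Formula: A = pi * r^2
r^2 = 16^2 = 256
A = pi * 256
A = 804.25
804.25 ft^2


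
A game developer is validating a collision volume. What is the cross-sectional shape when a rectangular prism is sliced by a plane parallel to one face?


Solid: rectangular prism
Cutting plane: parallel to one face
Visualize the intersection of the plane with the solid's surface.
The boundary of the cut region is a rectangle.
rectangle


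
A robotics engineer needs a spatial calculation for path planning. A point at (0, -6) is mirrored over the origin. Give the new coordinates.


Transformation: reflection
Original point: (0, -6)
Rule for reflection through the origin: (x, y) -> (-x, -y)
Apply: (0, -6) -> (0, 6)
(0, 6)


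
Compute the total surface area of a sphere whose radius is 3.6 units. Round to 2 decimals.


Shape: sphere
Radius r = 3.6 units
Formula: SA = 4 * pi * r^2
r^2 = 12.96
SA = 4 * pi * 12.96
SA = 51.84 * pi
SA = 162.86
162.86 units^2


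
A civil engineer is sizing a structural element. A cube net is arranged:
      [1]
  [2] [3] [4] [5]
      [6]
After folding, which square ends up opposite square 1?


Net: cross layout. Take square 3 as the base (bottom).
Fold the four squares in the horizontal row up around 3: 2 -> left, 4 -> right, 5 wraps to the top.
Fold 1 and 6 up from 3: 1 -> back, 6 -> front.
Opposite pairs are therefore: (1, 6), (2, 4), (3, 5).
Face 1 is opposite face 6.
face 6


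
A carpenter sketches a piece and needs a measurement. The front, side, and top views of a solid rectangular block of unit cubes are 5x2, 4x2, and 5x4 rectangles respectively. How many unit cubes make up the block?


Orthographic views of a solid rectangular block:
Front view 5 x 2 -> length = 5, height = 2
Side view 4 x 2 -> width = 4, height = 2 (consistent)
Top view 5 x 4 -> confirms length = 5, width = 4
The block is 5 x 4 x 2.
Total unit cubes = 5 * 4 * 2 = 40
40 unit cubes


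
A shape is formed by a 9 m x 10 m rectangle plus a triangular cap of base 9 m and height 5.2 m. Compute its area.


Composite shape: rectangle + triangle
Rectangle area = 9 * 10 = 90
Triangle area = 0.5 * 9 * 5.2 = 23.4
Total = 90 + 23.4
Total = 113.4
113.4 m^2


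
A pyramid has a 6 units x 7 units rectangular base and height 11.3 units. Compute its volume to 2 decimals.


Shape: rectangular pyramid
Base: 6 units x 7 units, Height h = 11.3 units
Formula: V = (1/3) * base_area * h
base_area = 6 * 7 = 42
base_area * h = 42 * 11.3 = 474.6
V = 474.6 / 3
V = 158.2
158.2 units^3


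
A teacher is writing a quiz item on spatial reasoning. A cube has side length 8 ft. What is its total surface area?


Shape: cube
Side s = 8 ft
A cube has 6 square faces.
Formula: SA = 6 * s^2
s^2 = 64
SA = 6 * 64
SA = 384
384 ft^2


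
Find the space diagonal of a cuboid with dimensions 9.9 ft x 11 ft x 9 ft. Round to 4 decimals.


Shape: rectangular box (space diagonal)
l = 9.9 ft, w = 11 ft, h = 9 ft
Visualize: the diagonal of the base, then a right triangle with that diagonal and the height.
Formula: d = sqrt(l^2 + w^2 + h^2)
l^2 + w^2 + h^2 = 98.01 + 121 + 81 = 300.01
d = sqrt(300.01)
d = 17.3208
17.3208 ft


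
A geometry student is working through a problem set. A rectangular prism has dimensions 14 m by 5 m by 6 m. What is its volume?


Shape: rectangular prism
l = 14 m, w = 5 m, h = 6 m
Formula: V = l * w * h
V = 14 * 5 * 6
V = 70 * 6
V = 420
420 m^3


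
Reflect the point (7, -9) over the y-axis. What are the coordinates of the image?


Transformation: reflection
Original point: (7, -9)
Rule for reflection over the y-axis: (x, y) -> (-x, y)
Apply: (7, -9) -> (-7, -9)
(-7, -9)


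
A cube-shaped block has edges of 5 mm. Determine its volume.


Shape: cube
Side s = 5 mm
Formula: V = s^3
V = 5 * 5 * 5
V = 25 * 5
V = 125
125 mm^3


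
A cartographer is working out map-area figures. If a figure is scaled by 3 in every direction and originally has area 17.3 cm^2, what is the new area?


Linear scale factor k = 3
Original area = 17.3 cm^2
Rule: under a linear scaling by k, areas scale by k^2.
k^2 = 3^2 = 9
New area = 17.3 * 9
New area = 155.7
155.7 cm^2


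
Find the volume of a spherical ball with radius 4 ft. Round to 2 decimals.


Shape: sphere
Radius r = 4 ft
Formula: V = (4/3) * pi * r^3
r^3 = 64
(4/3) * 64 = 85.333333
V = 85.333333 * pi
V = 268.08
268.08 ft^3


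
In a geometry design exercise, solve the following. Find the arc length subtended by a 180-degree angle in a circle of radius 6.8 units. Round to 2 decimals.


Shape: circular arc
Radius r = 6.8 units, Angle = 180 degrees
Formula: L = (angle/360) * 2 * pi * r
2 * pi * r = 13.6 * pi
L = (180/360) * 13.6 * pi
L = 6.8 * pi
L = 21.36
21.36 units


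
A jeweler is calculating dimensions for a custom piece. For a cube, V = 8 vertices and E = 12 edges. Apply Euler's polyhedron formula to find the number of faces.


Polyhedron: cube
Euler's formula for convex polyhedra: V - E + F = 2
Given: V = 8 vertices and E = 12 edges
Solve for F:
F = 2 + E - V = 2 + 12 - 8 = 6
6 faces


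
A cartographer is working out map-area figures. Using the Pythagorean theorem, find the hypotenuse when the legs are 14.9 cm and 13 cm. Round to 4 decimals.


Shape: right triangle
Legs a = 14.9 cm, b = 13 cm
Formula: c = sqrt(a^2 + b^2)
a^2 = 222.01, b^2 = 169
a^2 + b^2 = 391.01
c = sqrt(391.01)
c = 19.774
19.774 cm


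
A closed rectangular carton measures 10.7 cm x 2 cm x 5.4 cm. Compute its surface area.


Shape: rectangular prism
l = 10.7 cm, w = 2 cm, h = 5.4 cm
Formula: SA = 2(lw + lh + wh)
lw = 21.4, lh = 57.78, wh = 10.8
lw + lh + wh = 89.98
SA = 2 * 89.98
SA = 179.96
179.96 cm^2


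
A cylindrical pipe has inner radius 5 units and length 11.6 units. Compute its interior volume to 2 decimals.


Shape: cylinder
Radius r = 5 units, Height h = 11.6 units
Formula: V = pi * r^2 * h
r^2 = 25
V = pi * 25 * 11.6
V = 290 * pi
V = 911.06
911.06 units^3


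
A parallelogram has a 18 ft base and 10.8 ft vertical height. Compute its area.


Shape: parallelogram
Base b = 18 ft, Height h = 10.8 ft
Formula: A = b * h
A = 18 * 10.8
A = 194.4
194.4 ft^2


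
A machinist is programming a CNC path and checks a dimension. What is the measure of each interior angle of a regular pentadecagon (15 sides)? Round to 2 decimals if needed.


Shape: regular pentadecagon (15 sides)
Formula: interior angle = (n - 2) * 180 / n
(n - 2) = 13
(n - 2) * 180 = 2340
angle = 2340 / 15
angle = 156
156 degrees


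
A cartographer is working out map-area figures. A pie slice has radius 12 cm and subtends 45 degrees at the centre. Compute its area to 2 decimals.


Shape: circular sector
Radius r = 12 cm, Angle = 45 degrees
Formula: A = (angle/360) * pi * r^2
r^2 = 144
Fraction of circle = 45/360
A = (45/360) * pi * 144
A = 18 * pi
A = 56.55
56.55 cm^2


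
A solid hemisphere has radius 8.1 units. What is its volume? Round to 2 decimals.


Shape: hemisphere (half of a sphere)
Radius r = 8.1 units
Formula: V = (1/2) * (4/3) * pi * r^3 = (2/3) * pi * r^3
r^3 = 531.441
(2/3) * 531.441 = 354.294
V = 354.294 * pi
V = 1113.05
1113.05 units^3


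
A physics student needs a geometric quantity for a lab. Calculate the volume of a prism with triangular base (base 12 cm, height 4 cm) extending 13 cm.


Shape: triangular prism
Triangle base = 12 cm, triangle height = 4 cm, prism length L = 13 cm
Formula: V = (1/2 * b * h_tri) * L
Cross-section area = 0.5 * 12 * 4 = 24
V = 24 * 13
V = 312
312 cm^3


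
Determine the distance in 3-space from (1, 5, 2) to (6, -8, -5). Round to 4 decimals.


3D distance between two points
P1 = (1, 5, 2), P2 = (6, -8, -5)
Formula: d = sqrt((x2-x1)^2 + (y2-y1)^2 + (z2-z1)^2)
dx = 6 - 1 = 5
dy = -8 - 5 = -13
dz = -5 - 2 = -7
dx^2 + dy^2 + dz^2 = 25 + 169 + 49 = 243
d = sqrt(243)
d = 15.5885
15.5885 units


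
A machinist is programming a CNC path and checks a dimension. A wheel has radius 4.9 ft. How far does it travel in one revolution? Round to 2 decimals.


Shape: circle
Radius r = 4.9 ft
Formula: C = 2 * pi * r
C = 2 * pi * 4.9
C = 9.8 * pi
C = 30.79
30.79 ft


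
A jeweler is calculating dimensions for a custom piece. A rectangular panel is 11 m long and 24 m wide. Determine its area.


Shape: rectangle
Length l = 11 m, Width w = 24 m
Formula: A = l * w
A = 11 * 24
A = 264
264 m^2


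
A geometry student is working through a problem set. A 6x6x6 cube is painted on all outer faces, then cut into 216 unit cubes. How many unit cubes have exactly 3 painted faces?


Large cube: 6 x 6 x 6, cut into unit cubes.
Cubes with 3 painted faces are at the corners. A cube always has 8 corners.
Count = 8
8 unit cubes


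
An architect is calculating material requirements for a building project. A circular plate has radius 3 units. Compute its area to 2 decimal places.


Shape: circle
Radius r = 3 units
Formula: A = pi * r^2
r^2 = 3^2 = 9
A = pi * 9
A = 28.27
28.27 units^2


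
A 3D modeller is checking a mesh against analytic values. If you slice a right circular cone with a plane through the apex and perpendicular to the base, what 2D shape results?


Solid: right circular cone
Cutting plane: through the apex and perpendicular to the base
Visualize the intersection of the plane with the solid's surface.
The boundary of the cut region is a isosceles triangle.
isosceles triangle


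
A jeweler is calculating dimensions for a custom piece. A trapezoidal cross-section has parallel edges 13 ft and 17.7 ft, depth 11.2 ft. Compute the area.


Shape: trapezoid
Parallel sides a = 13 ft, b = 17.7 ft; Height h = 11.2 ft
Formula: A = (a + b) * h / 2
a + b = 13 + 17.7 = 30.7
A = 30.7 * 11.2 / 2
A = 343.84 / 2
A = 171.92
171.92 ft^2


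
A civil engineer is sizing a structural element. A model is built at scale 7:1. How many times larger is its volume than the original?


Linear scale factor k = 7
Rule: under a linear scaling by k, volumes scale by k^3.
k^3 = 7 * 7 * 7
k^3 = 49 * 7
k^3 = 343
Volume scales by a factor of 343.
343 (dimensionless)


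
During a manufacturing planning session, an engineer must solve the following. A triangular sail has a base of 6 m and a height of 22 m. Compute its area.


Shape: triangle
Base b = 6 m, Height h = 22 m
Formula: A = (1/2) * b * h
A = 0.5 * 6 * 22
A = 0.5 * 132
A = 66
66 m^2


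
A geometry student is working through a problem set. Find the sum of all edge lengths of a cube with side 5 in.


Shape: cube
Side s = 5 in
A cube has 12 edges, all equal.
Formula: total edge length = 12 * s
Total = 12 * 5
Total = 60
60 in


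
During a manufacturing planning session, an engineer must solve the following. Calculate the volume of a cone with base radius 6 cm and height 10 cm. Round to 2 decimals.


Shape: cone
Radius r = 6 cm, Height h = 10 cm
Formula: V = (1/3) * pi * r^2 * h
r^2 = 36
pi * r^2 * h = pi * 36 * 10 = 360 * pi
V = 360 * pi / 3
V = 376.99
376.99 cm^3


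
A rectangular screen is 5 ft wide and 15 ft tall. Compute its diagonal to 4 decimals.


Shape: rectangle (diagonal via Pythagoras)
Sides: 5 ft and 15 ft
Formula: d = sqrt(l^2 + w^2)
l^2 = 25, w^2 = 225
l^2 + w^2 = 250
d = sqrt(250)
d = 15.8114
15.8114 ft


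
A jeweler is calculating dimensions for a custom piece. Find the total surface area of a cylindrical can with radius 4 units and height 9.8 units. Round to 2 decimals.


Shape: closed cylinder
Radius r = 4 units, Height h = 9.8 units
Formula: SA = 2*pi*r^2 + 2*pi*r*h = 2*pi*r*(r + h)
r + h = 13.8
2 * r * (r + h) = 2 * 4 * 13.8 = 110.4
SA = 110.4 * pi
SA = 346.83
346.83 units^2


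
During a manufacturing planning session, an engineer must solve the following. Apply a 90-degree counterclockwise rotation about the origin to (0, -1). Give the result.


Transformation: rotation about the origin
Original point: (0, -1)
Rule for 90 deg counterclockwise: (x, y) -> (-y, x)
Apply: (0, -1) -> (1, 0)
(1, 0)


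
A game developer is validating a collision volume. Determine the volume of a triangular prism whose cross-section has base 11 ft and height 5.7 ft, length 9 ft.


Shape: triangular prism
Triangle base = 11 ft, triangle height = 5.7 ft, prism length L = 9 ft
Formula: V = (1/2 * b * h_tri) * L
Cross-section area = 0.5 * 11 * 5.7 = 31.35
V = 31.35 * 9
V = 282.15
282.15 ft^3


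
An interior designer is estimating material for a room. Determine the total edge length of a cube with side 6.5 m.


Shape: cube
Side s = 6.5 m
A cube has 12 edges, all equal.
Formula: total edge length = 12 * s
Total = 12 * 6.5
Total = 78
78 m


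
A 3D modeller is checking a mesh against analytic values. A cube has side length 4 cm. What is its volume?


Shape: cube
Side s = 4 cm
Formula: V = s^3
V = 4 * 4 * 4
V = 16 * 4
V = 64
64 cm^3


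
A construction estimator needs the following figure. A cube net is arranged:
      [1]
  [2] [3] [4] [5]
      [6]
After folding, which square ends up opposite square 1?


Net: cross layout. Take square 3 as the base (bottom).
Fold the four squares in the horizontal row up around 3: 2 -> left, 4 -> right, 5 wraps to the top.
Fold 1 and 6 up from 3: 1 -> back, 6 -> front.
Opposite pairs are therefore: (1, 6), (2, 4), (3, 5).
Face 1 is opposite face 6.
face 6


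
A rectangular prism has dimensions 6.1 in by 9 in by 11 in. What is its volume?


Shape: rectangular prism
l = 6.1 in, w = 9 in, h = 11 in
Formula: V = l * w * h
V = 6.1 * 9 * 11
V = 54.9 * 11
V = 603.9
603.9 in^3


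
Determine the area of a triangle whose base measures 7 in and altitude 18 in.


Shape: triangle
Base b = 7 in, Height h = 18 in
Formula: A = (1/2) * b * h
A = 0.5 * 7 * 18
A = 0.5 * 126
A = 63
63 in^2


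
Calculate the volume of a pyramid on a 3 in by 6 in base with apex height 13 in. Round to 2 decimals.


Shape: rectangular pyramid
Base: 3 in x 6 in, Height h = 13 in
Formula: V = (1/3) * base_area * h
base_area = 3 * 6 = 18
base_area * h = 18 * 13 = 234
V = 234 / 3
V = 78
78 in^3


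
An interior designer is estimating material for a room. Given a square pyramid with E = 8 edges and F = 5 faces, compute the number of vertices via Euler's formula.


Polyhedron: square pyramid
Euler's formula for convex polyhedra: V - E + F = 2
Given: E = 8 edges and F = 5 faces
Solve for V:
V = 2 + E - F = 2 + 8 - 5 = 5
5 vertices


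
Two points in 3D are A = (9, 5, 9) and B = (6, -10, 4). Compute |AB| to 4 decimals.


3D distance between two points
P1 = (9, 5, 9), P2 = (6, -10, 4)
Formula: d = sqrt((x2-x1)^2 + (y2-y1)^2 + (z2-z1)^2)
dx = 6 - 9 = -3
dy = -10 - 5 = -15
dz = 4 - 9 = -5
dx^2 + dy^2 + dz^2 = 9 + 225 + 25 = 259
d = sqrt(259)
d = 16.0935
16.0935 units


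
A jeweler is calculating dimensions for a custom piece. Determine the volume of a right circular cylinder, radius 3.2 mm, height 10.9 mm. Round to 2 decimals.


Shape: cylinder
Radius r = 3.2 mm, Height h = 10.9 mm
Formula: V = pi * r^2 * h
r^2 = 10.24
V = pi * 10.24 * 10.9
V = 111.616 * pi
V = 350.65
350.65 mm^3


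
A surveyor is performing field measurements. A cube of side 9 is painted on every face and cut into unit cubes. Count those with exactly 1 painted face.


Large cube: 9 x 9 x 9, cut into unit cubes.
n = 9, so n - 2 = 7
Cubes with 1 painted face lie in the interior of each face.
A cube has 6 faces; each contributes (n - 2)^2 = 49 such cubes.
Count = 6 * 49 = 294
294 unit cubes


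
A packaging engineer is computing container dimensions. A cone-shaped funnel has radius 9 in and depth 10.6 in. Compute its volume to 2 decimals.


Shape: cone
Radius r = 9 in, Height h = 10.6 in
Formula: V = (1/3) * pi * r^2 * h
r^2 = 81
pi * r^2 * h = pi * 81 * 10.6 = 858.6 * pi
V = 858.6 * pi / 3
V = 899.12
899.12 in^3


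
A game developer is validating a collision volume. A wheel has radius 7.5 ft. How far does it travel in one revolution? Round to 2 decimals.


Shape: circle
Radius r = 7.5 ft
Formula: C = 2 * pi * r
C = 2 * pi * 7.5
C = 15 * pi
C = 47.12
47.12 ft


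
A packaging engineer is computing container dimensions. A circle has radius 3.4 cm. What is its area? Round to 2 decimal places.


Shape: circle
Radius r = 3.4 cm
Formula: A = pi * r^2
r^2 = 3.4^2 = 11.56
A = pi * 11.56
A = 36.32
36.32 cm^2


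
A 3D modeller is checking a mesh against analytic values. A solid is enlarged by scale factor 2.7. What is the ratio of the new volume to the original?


Linear scale factor k = 2.7
Rule: under a linear scaling by k, volumes scale by k^3.
k^3 = 2.7 * 2.7 * 2.7
k^3 = 7.29 * 2.7
k^3 = 19.683
Volume scales by a factor of 19.683.
19.683 (dimensionless)


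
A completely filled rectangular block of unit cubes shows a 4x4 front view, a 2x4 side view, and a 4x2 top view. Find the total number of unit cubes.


Orthographic views of a solid rectangular block:
Front view 4 x 4 -> length = 4, height = 4
Side view 2 x 4 -> width = 2, height = 4 (consistent)
Top view 4 x 2 -> confirms length = 4, width = 2
The block is 4 x 2 x 4.
Total unit cubes = 4 * 2 * 4 = 32
32 unit cubes


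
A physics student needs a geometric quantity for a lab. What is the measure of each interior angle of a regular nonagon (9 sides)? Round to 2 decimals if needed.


Shape: regular nonagon (9 sides)
Formula: interior angle = (n - 2) * 180 / n
(n - 2) = 7
(n - 2) * 180 = 1260
angle = 1260 / 9
angle = 140
140 degrees


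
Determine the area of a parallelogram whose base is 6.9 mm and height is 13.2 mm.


Shape: parallelogram
Base b = 6.9 mm, Height h = 13.2 mm
Formula: A = b * h
A = 6.9 * 13.2
A = 91.08
91.08 mm^2


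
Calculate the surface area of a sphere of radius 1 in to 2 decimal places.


Shape: sphere
Radius r = 1 in
Formula: SA = 4 * pi * r^2
r^2 = 1
SA = 4 * pi * 1
SA = 4 * pi
SA = 12.57
12.57 in^2


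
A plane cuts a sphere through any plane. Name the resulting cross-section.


Solid: sphere
Cutting plane: through any plane
Visualize the intersection of the plane with the solid's surface.
The boundary of the cut region is a circle.
circle


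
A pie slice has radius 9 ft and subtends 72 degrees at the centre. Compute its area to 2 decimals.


Shape: circular sector
Radius r = 9 ft, Angle = 72 degrees
Formula: A = (angle/360) * pi * r^2
r^2 = 81
Fraction of circle = 72/360
A = (72/360) * pi * 81
A = 16.2 * pi
A = 50.89
50.89 ft^2


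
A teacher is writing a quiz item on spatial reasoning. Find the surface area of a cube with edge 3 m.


Shape: cube
Side s = 3 m
A cube has 6 square faces.
Formula: SA = 6 * s^2
s^2 = 9
SA = 6 * 9
SA = 54
54 m^2


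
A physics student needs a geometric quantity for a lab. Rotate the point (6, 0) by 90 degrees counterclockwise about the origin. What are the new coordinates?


Transformation: rotation about the origin
Original point: (6, 0)
Rule for 90 deg counterclockwise: (x, y) -> (-y, x)
Apply: (6, 0) -> (0, 6)
(0, 6)


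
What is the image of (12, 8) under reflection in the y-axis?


Transformation: reflection
Original point: (12, 8)
Rule for reflection over the y-axis: (x, y) -> (-x, y)
Apply: (12, 8) -> (-12, 8)
(-12, 8)


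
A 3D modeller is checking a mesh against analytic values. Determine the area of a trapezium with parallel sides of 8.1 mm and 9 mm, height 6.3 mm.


Shape: trapezoid
Parallel sides a = 8.1 mm, b = 9 mm; Height h = 6.3 mm
Formula: A = (a + b) * h / 2
a + b = 8.1 + 9 = 17.1
A = 17.1 * 6.3 / 2
A = 107.73 / 2
A = 53.865
53.865 mm^2


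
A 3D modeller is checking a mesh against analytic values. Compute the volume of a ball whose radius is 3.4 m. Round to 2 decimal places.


Shape: sphere
Radius r = 3.4 m
Formula: V = (4/3) * pi * r^3
r^3 = 39.304
(4/3) * 39.304 = 52.405333
V = 52.405333 * pi
V = 164.64
164.64 m^3


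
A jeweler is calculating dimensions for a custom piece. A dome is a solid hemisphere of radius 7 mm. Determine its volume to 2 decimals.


Shape: hemisphere (half of a sphere)
Radius r = 7 mm
Formula: V = (1/2) * (4/3) * pi * r^3 = (2/3) * pi * r^3
r^3 = 343
(2/3) * 343 = 228.666667
V = 228.666667 * pi
V = 718.38
718.38 mm^3


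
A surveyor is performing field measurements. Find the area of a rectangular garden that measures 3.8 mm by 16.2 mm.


Shape: rectangle
Length l = 3.8 mm, Width w = 16.2 mm
Formula: A = l * w
A = 3.8 * 16.2
A = 61.56
61.56 mm^2


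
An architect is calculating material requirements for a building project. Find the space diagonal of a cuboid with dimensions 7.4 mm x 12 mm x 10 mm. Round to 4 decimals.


Shape: rectangular box (space diagonal)
l = 7.4 mm, w = 12 mm, h = 10 mm
Visualize: the diagonal of the base, then a right triangle with that diagonal and the height.
Formula: d = sqrt(l^2 + w^2 + h^2)
l^2 + w^2 + h^2 = 54.76 + 144 + 100 = 298.76
d = sqrt(298.76)
d = 17.2847
17.2847 mm


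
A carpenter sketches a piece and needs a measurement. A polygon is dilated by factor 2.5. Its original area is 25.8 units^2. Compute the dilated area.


Linear scale factor k = 2.5
Original area = 25.8 units^2
Rule: under a linear scaling by k, areas scale by k^2.
k^2 = 2.5^2 = 6.25
New area = 25.8 * 6.25
New area = 161.25
161.25 units^2


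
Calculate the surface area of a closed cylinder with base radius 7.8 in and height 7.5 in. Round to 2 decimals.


Shape: closed cylinder
Radius r = 7.8 in, Height h = 7.5 in
Formula: SA = 2*pi*r^2 + 2*pi*r*h = 2*pi*r*(r + h)
r + h = 15.3
2 * r * (r + h) = 2 * 7.8 * 15.3 = 238.68
SA = 238.68 * pi
SA = 749.84
749.84 in^2


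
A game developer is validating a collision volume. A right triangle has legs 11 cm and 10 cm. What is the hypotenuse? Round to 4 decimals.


Shape: right triangle
Legs a = 11 cm, b = 10 cm
Formula: c = sqrt(a^2 + b^2)
a^2 = 121, b^2 = 100
a^2 + b^2 = 221
c = sqrt(221)
c = 14.8661
14.8661 cm


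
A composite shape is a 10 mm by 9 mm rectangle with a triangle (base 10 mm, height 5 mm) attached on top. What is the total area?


Composite shape: rectangle + triangle
Rectangle area = 10 * 9 = 90
Triangle area = 0.5 * 10 * 5 = 25
Total = 90 + 25
Total = 115
115 mm^2


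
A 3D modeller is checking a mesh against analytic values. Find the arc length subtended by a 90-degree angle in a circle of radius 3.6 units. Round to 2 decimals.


Shape: circular arc
Radius r = 3.6 units, Angle = 90 degrees
Formula: L = (angle/360) * 2 * pi * r
2 * pi * r = 7.2 * pi
L = (90/360) * 7.2 * pi
L = 1.8 * pi
L = 5.65
5.65 units


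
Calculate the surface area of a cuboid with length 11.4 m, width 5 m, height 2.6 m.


Shape: rectangular prism
l = 11.4 m, w = 5 m, h = 2.6 m
Formula: SA = 2(lw + lh + wh)
lw = 57, lh = 29.64, wh = 13
lw + lh + wh = 99.64
SA = 2 * 99.64
SA = 199.28
199.28 m^2


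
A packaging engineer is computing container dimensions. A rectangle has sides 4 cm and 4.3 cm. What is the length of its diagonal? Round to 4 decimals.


Shape: rectangle (diagonal via Pythagoras)
Sides: 4 cm and 4.3 cm
Formula: d = sqrt(l^2 + w^2)
l^2 = 16, w^2 = 18.49
l^2 + w^2 = 34.49
d = sqrt(34.49)
d = 5.8728
5.8728 cm


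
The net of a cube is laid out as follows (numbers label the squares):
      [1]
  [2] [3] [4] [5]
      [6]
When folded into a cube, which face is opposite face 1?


Net: cross layout. Take square 3 as the base (bottom).
Fold the four squares in the horizontal row up around 3: 2 -> left, 4 -> right, 5 wraps to the top.
Fold 1 and 6 up from 3: 1 -> back, 6 -> front.
Opposite pairs are therefore: (1, 6), (2, 4), (3, 5).
Face 1 is opposite face 6.
face 6


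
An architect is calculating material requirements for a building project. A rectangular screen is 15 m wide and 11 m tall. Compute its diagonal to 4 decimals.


Shape: rectangle (diagonal via Pythagoras)
Sides: 15 m and 11 m
Formula: d = sqrt(l^2 + w^2)
l^2 = 225, w^2 = 121
l^2 + w^2 = 346
d = sqrt(346)
d = 18.6011
18.6011 m


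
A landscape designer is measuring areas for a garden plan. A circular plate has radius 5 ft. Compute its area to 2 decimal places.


Shape: circle
Radius r = 5 ft
Formula: A = pi * r^2
r^2 = 5^2 = 25
A = pi * 25
A = 78.54
78.54 ft^2


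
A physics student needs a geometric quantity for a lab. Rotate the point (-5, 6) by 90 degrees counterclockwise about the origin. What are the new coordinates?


Transformation: rotation about the origin
Original point: (-5, 6)
Rule for 90 deg counterclockwise: (x, y) -> (-y, x)
Apply: (-5, 6) -> (-6, -5)
(-6, -5)


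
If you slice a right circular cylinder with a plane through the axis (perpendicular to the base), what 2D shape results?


Solid: right circular cylinder
Cutting plane: through the axis (perpendicular to the base)
Visualize the intersection of the plane with the solid's surface.
The boundary of the cut region is a rectangle.
rectangle


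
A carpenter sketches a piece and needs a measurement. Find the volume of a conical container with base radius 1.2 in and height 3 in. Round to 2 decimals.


Shape: cone
Radius r = 1.2 in, Height h = 3 in
Formula: V = (1/3) * pi * r^2 * h
r^2 = 1.44
pi * r^2 * h = pi * 1.44 * 3 = 4.32 * pi
V = 4.32 * pi / 3
V = 4.52
4.52 in^3


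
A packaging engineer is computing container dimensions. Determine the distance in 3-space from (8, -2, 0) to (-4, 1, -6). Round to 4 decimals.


3D distance between two points
P1 = (8, -2, 0), P2 = (-4, 1, -6)
Formula: d = sqrt((x2-x1)^2 + (y2-y1)^2 + (z2-z1)^2)
dx = -4 - 8 = -12
dy = 1 - -2 = 3
dz = -6 - 0 = -6
dx^2 + dy^2 + dz^2 = 144 + 9 + 36 = 189
d = sqrt(189)
d = 13.7477
13.7477 units


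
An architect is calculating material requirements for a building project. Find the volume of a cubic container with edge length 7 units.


Shape: cube
Side s = 7 units
Formula: V = s^3
V = 7 * 7 * 7
V = 49 * 7
V = 343
343 units^3


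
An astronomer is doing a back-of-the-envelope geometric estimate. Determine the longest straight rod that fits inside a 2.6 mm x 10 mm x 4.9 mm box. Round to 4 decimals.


Shape: rectangular box (space diagonal)
l = 2.6 mm, w = 10 mm, h = 4.9 mm
Visualize: the diagonal of the base, then a right triangle with that diagonal and the height.
Formula: d = sqrt(l^2 + w^2 + h^2)
l^2 + w^2 + h^2 = 6.76 + 100 + 24.01 = 130.77
d = sqrt(130.77)
d = 11.4355
11.4355 mm


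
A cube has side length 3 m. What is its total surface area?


Shape: cube
Side s = 3 m
A cube has 6 square faces.
Formula: SA = 6 * s^2
s^2 = 9
SA = 6 * 9
SA = 54
54 m^2


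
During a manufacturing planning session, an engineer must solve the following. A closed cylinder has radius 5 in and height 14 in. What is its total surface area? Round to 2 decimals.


Shape: closed cylinder
Radius r = 5 in, Height h = 14 in
Formula: SA = 2*pi*r^2 + 2*pi*r*h = 2*pi*r*(r + h)
r + h = 19
2 * r * (r + h) = 2 * 5 * 19 = 190
SA = 190 * pi
SA = 596.9
596.9 in^2


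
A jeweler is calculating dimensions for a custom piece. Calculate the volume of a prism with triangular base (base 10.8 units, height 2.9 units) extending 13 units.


Shape: triangular prism
Triangle base = 10.8 units, triangle height = 2.9 units, prism length L = 13 units
Formula: V = (1/2 * b * h_tri) * L
Cross-section area = 0.5 * 10.8 * 2.9 = 15.66
V = 15.66 * 13
V = 203.58
203.58 units^3


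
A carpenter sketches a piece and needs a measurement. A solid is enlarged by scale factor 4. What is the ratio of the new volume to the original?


Linear scale factor k = 4
Rule: under a linear scaling by k, volumes scale by k^3.
k^3 = 4 * 4 * 4
k^3 = 16 * 4
k^3 = 64
Volume scales by a factor of 64.
64 (dimensionless)


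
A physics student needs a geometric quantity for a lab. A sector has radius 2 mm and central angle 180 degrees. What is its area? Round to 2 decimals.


Shape: circular sector
Radius r = 2 mm, Angle = 180 degrees
Formula: A = (angle/360) * pi * r^2
r^2 = 4
Fraction of circle = 180/360
A = (180/360) * pi * 4
A = 2 * pi
A = 6.28
6.28 mm^2


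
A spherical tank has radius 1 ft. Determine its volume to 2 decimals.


Shape: sphere
Radius r = 1 ft
Formula: V = (4/3) * pi * r^3
r^3 = 1
(4/3) * 1 = 1.333333
V = 1.333333 * pi
V = 4.19
4.19 ft^3


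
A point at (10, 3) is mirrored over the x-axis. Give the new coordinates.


Transformation: reflection
Original point: (10, 3)
Rule for reflection over the x-axis: (x, y) -> (x, -y)
Apply: (10, 3) -> (10, -3)
(10, -3)


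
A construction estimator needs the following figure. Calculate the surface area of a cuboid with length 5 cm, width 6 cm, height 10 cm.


Shape: rectangular prism
l = 5 cm, w = 6 cm, h = 10 cm
Formula: SA = 2(lw + lh + wh)
lw = 30, lh = 50, wh = 60
lw + lh + wh = 140
SA = 2 * 140
SA = 280
280 cm^2


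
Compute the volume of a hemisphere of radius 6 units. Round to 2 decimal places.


Shape: hemisphere (half of a sphere)
Radius r = 6 units
Formula: V = (1/2) * (4/3) * pi * r^3 = (2/3) * pi * r^3
r^3 = 216
(2/3) * 216 = 144
V = 144 * pi
V = 452.39
452.39 units^3


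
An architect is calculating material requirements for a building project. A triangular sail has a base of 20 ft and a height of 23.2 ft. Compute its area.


Shape: triangle
Base b = 20 ft, Height h = 23.2 ft
Formula: A = (1/2) * b * h
A = 0.5 * 20 * 23.2
A = 0.5 * 464
A = 232
232 ft^2


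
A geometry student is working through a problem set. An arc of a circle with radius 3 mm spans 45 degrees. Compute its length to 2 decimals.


Shape: circular arc
Radius r = 3 mm, Angle = 45 degrees
Formula: L = (angle/360) * 2 * pi * r
2 * pi * r = 6 * pi
L = (45/360) * 6 * pi
L = 0.75 * pi
L = 2.36
2.36 mm


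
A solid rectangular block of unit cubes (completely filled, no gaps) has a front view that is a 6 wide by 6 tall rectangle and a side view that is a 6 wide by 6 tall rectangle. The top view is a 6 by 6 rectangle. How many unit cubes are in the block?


Orthographic views of a solid rectangular block:
Front view 6 x 6 -> length = 6, height = 6
Side view 6 x 6 -> width = 6, height = 6 (consistent)
Top view 6 x 6 -> confirms length = 6, width = 6
The block is 6 x 6 x 6.
Total unit cubes = 6 * 6 * 6 = 216
216 unit cubes


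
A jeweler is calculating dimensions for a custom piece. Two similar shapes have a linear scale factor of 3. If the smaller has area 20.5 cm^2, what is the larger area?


Linear scale factor k = 3
Original area = 20.5 cm^2
Rule: under a linear scaling by k, areas scale by k^2.
k^2 = 3^2 = 9
New area = 20.5 * 9
New area = 184.5
184.5 cm^2


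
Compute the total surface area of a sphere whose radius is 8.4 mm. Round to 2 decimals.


Shape: sphere
Radius r = 8.4 mm
Formula: SA = 4 * pi * r^2
r^2 = 70.56
SA = 4 * pi * 70.56
SA = 282.24 * pi
SA = 886.68
886.68 mm^2


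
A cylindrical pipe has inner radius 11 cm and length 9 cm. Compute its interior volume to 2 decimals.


Shape: cylinder
Radius r = 11 cm, Height h = 9 cm
Formula: V = pi * r^2 * h
r^2 = 121
V = pi * 121 * 9
V = 1089 * pi
V = 3421.19
3421.19 cm^3


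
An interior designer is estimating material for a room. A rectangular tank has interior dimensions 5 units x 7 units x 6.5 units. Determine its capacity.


Shape: rectangular prism
l = 5 units, w = 7 units, h = 6.5 units
Formula: V = l * w * h
V = 5 * 7 * 6.5
V = 35 * 6.5
V = 227.5
227.5 units^3


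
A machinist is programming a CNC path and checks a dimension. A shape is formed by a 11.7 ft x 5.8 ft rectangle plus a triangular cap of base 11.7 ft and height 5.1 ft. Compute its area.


Composite shape: rectangle + triangle
Rectangle area = 11.7 * 5.8 = 67.86
Triangle area = 0.5 * 11.7 * 5.1 = 29.835
Total = 67.86 + 29.835
Total = 97.695
97.695 ft^2


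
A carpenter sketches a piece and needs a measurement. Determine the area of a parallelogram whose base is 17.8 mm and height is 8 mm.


Shape: parallelogram
Base b = 17.8 mm, Height h = 8 mm
Formula: A = b * h
A = 17.8 * 8
A = 142.4
142.4 mm^2


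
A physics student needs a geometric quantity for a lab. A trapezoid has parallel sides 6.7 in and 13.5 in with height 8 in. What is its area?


Shape: trapezoid
Parallel sides a = 6.7 in, b = 13.5 in; Height h = 8 in
Formula: A = (a + b) * h / 2
a + b = 6.7 + 13.5 = 20.2
A = 20.2 * 8 / 2
A = 161.6 / 2
A = 80.8
80.8 in^2


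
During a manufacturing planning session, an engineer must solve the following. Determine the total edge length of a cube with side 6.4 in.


Shape: cube
Side s = 6.4 in
A cube has 12 edges, all equal.
Formula: total edge length = 12 * s
Total = 12 * 6.4
Total = 76.8
76.8 in


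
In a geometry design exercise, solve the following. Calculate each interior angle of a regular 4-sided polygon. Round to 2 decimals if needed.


Shape: regular square (4 sides)
Formula: interior angle = (n - 2) * 180 / n
(n - 2) = 2
(n - 2) * 180 = 360
angle = 360 / 4
angle = 90
90 degrees


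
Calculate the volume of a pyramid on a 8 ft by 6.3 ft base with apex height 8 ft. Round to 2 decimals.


Shape: rectangular pyramid
Base: 8 ft x 6.3 ft, Height h = 8 ft
Formula: V = (1/3) * base_area * h
base_area = 8 * 6.3 = 50.4
base_area * h = 50.4 * 8 = 403.2
V = 403.2 / 3
V = 134.4
134.4 ft^3


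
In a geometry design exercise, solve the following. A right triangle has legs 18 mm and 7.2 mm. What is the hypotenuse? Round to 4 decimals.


Shape: right triangle
Legs a = 18 mm, b = 7.2 mm
Formula: c = sqrt(a^2 + b^2)
a^2 = 324, b^2 = 51.84
a^2 + b^2 = 375.84
c = sqrt(375.84)
c = 19.3866
19.3866 mm


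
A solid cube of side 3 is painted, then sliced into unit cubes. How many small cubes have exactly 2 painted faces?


Large cube: 3 x 3 x 3, cut into unit cubes.
n = 3, so n - 2 = 1
Cubes with 2 painted faces lie along the edges, excluding corners.
A cube has 12 edges; each contributes (n - 2) = 1 such cubes.
Count = 12 * 1 = 12
12 unit cubes


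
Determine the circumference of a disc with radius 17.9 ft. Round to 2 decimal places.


Shape: circle
Radius r = 17.9 ft
Formula: C = 2 * pi * r
C = 2 * pi * 17.9
C = 35.8 * pi
C = 112.47
112.47 ft


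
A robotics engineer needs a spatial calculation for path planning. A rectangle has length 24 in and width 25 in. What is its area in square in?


Shape: rectangle
Length l = 24 in, Width w = 25 in
Formula: A = l * w
A = 24 * 25
A = 600
600 in^2


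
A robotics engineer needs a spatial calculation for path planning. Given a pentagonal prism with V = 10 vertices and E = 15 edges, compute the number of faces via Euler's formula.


Polyhedron: pentagonal prism
Euler's formula for convex polyhedra: V - E + F = 2
Given: V = 10 vertices and E = 15 edges
Solve for F:
F = 2 + E - V = 2 + 15 - 10 = 7
7 faces


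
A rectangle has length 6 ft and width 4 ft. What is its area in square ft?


Shape: rectangle
Length l = 6 ft, Width w = 4 ft
Formula: A = l * w
A = 6 * 4
A = 24
24 ft^2


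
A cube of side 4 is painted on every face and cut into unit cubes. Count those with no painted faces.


Large cube: 4 x 4 x 4, cut into unit cubes.
n = 4, so n - 2 = 2
Unpainted cubes form the interior (n - 2)^3 block.
(n - 2)^3 = 2^3 = 8
8 unit cubes


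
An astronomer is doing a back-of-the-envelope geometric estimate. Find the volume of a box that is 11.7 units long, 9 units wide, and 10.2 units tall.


Shape: rectangular prism
l = 11.7 units, w = 9 units, h = 10.2 units
Formula: V = l * w * h
V = 11.7 * 9 * 10.2
V = 105.3 * 10.2
V = 1074.06
1074.06 units^3


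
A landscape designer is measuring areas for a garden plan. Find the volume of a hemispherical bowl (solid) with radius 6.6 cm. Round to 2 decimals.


Shape: hemisphere (half of a sphere)
Radius r = 6.6 cm
Formula: V = (1/2) * (4/3) * pi * r^3 = (2/3) * pi * r^3
r^3 = 287.496
(2/3) * 287.496 = 191.664
V = 191.664 * pi
V = 602.13
602.13 cm^3


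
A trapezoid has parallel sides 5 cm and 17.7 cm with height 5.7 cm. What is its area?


Shape: trapezoid
Parallel sides a = 5 cm, b = 17.7 cm; Height h = 5.7 cm
Formula: A = (a + b) * h / 2
a + b = 5 + 17.7 = 22.7
A = 22.7 * 5.7 / 2
A = 129.39 / 2
A = 64.695
64.695 cm^2


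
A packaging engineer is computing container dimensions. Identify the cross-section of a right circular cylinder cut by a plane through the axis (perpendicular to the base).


Solid: right circular cylinder
Cutting plane: through the axis (perpendicular to the base)
Visualize the intersection of the plane with the solid's surface.
The boundary of the cut region is a rectangle.
rectangle


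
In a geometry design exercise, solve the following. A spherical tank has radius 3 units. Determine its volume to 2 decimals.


Shape: sphere
Radius r = 3 units
Formula: V = (4/3) * pi * r^3
r^3 = 27
(4/3) * 27 = 36
V = 36 * pi
V = 113.1
113.1 units^3


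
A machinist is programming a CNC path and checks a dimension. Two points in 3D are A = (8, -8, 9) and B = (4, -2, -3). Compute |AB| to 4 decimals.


3D distance between two points
P1 = (8, -8, 9), P2 = (4, -2, -3)
Formula: d = sqrt((x2-x1)^2 + (y2-y1)^2 + (z2-z1)^2)
dx = 4 - 8 = -4
dy = -2 - -8 = 6
dz = -3 - 9 = -12
dx^2 + dy^2 + dz^2 = 16 + 36 + 144 = 196
d = sqrt(196)
d = 14.0
14 units
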